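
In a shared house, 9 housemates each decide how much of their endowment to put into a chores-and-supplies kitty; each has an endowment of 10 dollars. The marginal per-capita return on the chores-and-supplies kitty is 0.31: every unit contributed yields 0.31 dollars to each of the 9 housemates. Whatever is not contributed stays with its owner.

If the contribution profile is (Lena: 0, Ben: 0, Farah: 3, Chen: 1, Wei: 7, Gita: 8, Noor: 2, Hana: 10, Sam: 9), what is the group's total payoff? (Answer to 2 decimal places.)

161.60 dollars

Total contributed: 0 + 0 + 3 + 1 + 7 + 8 + 2 + 10 + 9 = 40; total kept: 9 × 10 − 40 = 50.
The chores-and-supplies kitty pays out 0.31 × 9 × 40 = 111.60 in aggregate.
Group total = 50 + 111.60 = 161.60.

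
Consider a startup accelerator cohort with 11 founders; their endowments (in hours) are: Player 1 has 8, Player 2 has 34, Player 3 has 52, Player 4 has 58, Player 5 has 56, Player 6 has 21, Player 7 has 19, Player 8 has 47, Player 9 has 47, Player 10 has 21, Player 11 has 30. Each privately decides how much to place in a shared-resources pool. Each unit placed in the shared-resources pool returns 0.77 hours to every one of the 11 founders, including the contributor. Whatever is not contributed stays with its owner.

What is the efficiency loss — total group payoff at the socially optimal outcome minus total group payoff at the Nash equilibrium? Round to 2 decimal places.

2935.71 hours

The private return per contributed unit is 0.77 < 1 for everyone, so the Nash equilibrium is zero contribution and the group total is Σ E_j = 8 + 34 + 52 + 58 + 56 + 21 + 19 + 47 + 47 + 21 + 30 = 393.
Each contributed unit returns 8.470 to the group, so the social optimum is full contribution by everyone: group total = 8.470 × 393 = 3328.71.
Efficiency loss = (8.470 − 1) × 393 = 2935.71.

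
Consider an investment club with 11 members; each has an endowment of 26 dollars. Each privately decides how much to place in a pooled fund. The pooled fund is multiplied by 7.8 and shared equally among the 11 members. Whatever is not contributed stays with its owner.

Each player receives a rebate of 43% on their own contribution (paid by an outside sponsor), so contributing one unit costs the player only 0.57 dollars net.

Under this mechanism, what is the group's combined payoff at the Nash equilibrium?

The effective private return per unit is now (7.8/11) / 0.57 = 1.2440 > 1, so every player's dominant strategy flips to full contribution.
So the Nash equilibrium is full contribution by all 11; the group earns 11 × (26 × 0.43 + 7.8 × 26) = 2353.78.

2353.78 dollars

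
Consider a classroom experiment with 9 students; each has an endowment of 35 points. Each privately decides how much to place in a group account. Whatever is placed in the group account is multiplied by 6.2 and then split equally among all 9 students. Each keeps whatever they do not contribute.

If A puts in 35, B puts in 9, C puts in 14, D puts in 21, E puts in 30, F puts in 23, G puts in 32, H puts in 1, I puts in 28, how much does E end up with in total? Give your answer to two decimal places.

137.96 points

Total contributed: 35 + 9 + 14 + 21 + 30 + 23 + 32 + 1 + 28 = 193.
Each receives 6.2 × 193 / 9 = 132.96 from the group account.
E keeps 35 − 30 = 5, so E's payoff is 5 + 132.96 = 137.96.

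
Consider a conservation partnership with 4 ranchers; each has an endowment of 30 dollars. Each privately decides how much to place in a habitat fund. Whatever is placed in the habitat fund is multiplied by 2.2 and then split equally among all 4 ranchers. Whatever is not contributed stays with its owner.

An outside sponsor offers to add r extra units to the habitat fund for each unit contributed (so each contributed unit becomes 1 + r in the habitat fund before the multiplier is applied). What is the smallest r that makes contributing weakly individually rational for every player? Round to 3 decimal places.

0.818

With matching at rate r, one contributed unit becomes (1 + r) in the habitat fund and returns 2.2 × (1 + r) / 4 to the contributor.
Setting this equal to 1: 1 + r = 4/2.2 = 1.8182.
So the minimum matching rate is r = 1.8182 − 1 = 0.818.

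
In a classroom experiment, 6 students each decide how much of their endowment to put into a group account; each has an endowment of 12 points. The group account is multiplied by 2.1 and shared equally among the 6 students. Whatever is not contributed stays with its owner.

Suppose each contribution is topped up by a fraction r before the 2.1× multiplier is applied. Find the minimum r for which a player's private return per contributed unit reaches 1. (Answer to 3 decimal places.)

1.857

With matching at rate r, one contributed unit becomes (1 + r) in the group account and returns 2.1 × (1 + r) / 6 to the contributor.
Setting this equal to 1: 1 + r = 6/2.1 = 2.8571.
So the minimum matching rate is r = 2.8571 − 1 = 1.857.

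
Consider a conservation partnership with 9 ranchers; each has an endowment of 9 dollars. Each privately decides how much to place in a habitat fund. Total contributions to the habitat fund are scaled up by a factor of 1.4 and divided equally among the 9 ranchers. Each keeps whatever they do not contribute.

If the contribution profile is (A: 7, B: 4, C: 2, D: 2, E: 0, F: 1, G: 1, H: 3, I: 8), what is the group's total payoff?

92.20 dollars

Total contributed: 7 + 4 + 2 + 2 + 0 + 1 + 1 + 3 + 8 = 28; total kept: 9 × 9 − 28 = 53.
The habitat fund pays out 1.4 × 28 = 39.20 in aggregate.
Group total = 53 + 39.20 = 92.20.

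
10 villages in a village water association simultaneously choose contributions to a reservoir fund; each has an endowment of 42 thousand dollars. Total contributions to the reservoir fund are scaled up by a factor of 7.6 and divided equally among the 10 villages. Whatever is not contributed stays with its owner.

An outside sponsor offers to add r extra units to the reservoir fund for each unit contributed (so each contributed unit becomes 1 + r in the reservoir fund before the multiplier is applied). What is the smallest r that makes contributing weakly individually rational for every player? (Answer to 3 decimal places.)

With matching at rate r, one contributed unit becomes (1 + r) in the reservoir fund and returns 7.6 × (1 + r) / 10 to the contributor.
Setting this equal to 1: 1 + r = 10/7.6 = 1.3158.
So the minimum matching rate is r = 1.3158 − 1 = 0.316.

0.316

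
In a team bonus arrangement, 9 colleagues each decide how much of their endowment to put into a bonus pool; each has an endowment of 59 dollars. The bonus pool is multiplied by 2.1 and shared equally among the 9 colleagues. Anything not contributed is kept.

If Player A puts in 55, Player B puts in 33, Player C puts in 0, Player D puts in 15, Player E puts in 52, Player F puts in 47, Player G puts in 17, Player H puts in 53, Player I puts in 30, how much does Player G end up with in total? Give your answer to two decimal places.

112.47 dollars

Total contributed: 55 + 33 + 0 + 15 + 52 + 47 + 17 + 53 + 30 = 302.
Each receives 2.1 × 302 / 9 = 70.47 from the bonus pool.
Player G keeps 59 − 17 = 42, so Player G's payoff is 42 + 70.47 = 112.47.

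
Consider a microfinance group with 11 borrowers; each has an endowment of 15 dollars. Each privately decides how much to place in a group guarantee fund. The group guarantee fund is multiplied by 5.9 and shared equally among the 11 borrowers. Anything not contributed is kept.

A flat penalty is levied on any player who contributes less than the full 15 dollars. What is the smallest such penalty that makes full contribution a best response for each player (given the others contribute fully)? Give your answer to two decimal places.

6.95 dollars

Given the others contribute fully, the best deviation is to contribute 0 (any partial contribution still incurs the fine and gives up units whose private return 0.5364 is below 1).
Deviating from 15 to 0 saves 15 dollars but forfeits the deviator's share of the drop in the group guarantee fund: 5.9/11 × 15 = 8.05.
So the deviation gain is 15 − 8.05 = 6.95, and the fine must be at least 6.95 dollars to wipe it out.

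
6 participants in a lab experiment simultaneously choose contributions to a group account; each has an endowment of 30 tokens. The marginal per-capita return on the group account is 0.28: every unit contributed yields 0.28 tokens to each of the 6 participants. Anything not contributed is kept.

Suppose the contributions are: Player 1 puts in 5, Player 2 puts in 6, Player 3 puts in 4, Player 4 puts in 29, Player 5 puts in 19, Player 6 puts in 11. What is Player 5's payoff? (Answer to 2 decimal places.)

Total contributed: 5 + 6 + 4 + 29 + 19 + 11 = 74.
Each receives 0.28 × 74 = 20.72 from the group account.
Player 5 keeps 30 − 19 = 11, so Player 5's payoff is 11 + 20.72 = 31.72.

31.72 tokens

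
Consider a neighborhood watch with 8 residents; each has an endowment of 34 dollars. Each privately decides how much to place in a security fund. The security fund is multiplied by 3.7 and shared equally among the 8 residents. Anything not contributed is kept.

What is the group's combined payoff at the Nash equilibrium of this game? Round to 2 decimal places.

272.00 dollars

Each contributed unit returns 3.7/8 = 0.4625 to its contributor — below 1 — so contributing 0 is dominant for every player. At the Nash equilibrium everyone keeps their 34, and the group total is 8 × 34 = 272.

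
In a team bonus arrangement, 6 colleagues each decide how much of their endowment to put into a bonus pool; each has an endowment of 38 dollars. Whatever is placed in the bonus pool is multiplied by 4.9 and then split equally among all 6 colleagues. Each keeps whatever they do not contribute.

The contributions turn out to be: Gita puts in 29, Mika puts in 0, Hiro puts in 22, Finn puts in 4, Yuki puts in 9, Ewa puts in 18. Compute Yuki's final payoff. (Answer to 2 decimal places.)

Total contributed: 29 + 0 + 22 + 4 + 9 + 18 = 82.
Each receives 4.9 × 82 / 6 = 66.97 from the bonus pool.
Yuki keeps 38 − 9 = 29, so Yuki's payoff is 29 + 66.97 = 95.97.

95.97 dollars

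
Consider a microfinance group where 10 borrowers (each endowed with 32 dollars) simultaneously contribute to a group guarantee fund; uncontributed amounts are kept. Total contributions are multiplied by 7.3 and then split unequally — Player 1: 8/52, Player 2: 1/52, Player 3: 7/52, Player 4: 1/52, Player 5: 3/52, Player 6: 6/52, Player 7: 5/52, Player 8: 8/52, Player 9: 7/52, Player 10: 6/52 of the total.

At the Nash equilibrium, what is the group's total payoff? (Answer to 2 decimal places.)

Each unit j contributes comes back to j as 7.3 × (j's share), so j prefers to contribute only if that share exceeds 1/7.3 = 0.1370; otherwise keeping the unit dominates.
The shares above 0.1370 belong to Player 1 and Player 8, contributing 32 each; the remaining 8 contribute 0. Total contributed: 64.
The group guarantee fund pays out 7.3 × 64 = 467.20 in total (split across the unequal shares, but the aggregate is all that matters for the group sum).
The 8 free-riders keep 32 each, adding 256. Group total = 256 + 467.20 = 723.20.

723.20 dollars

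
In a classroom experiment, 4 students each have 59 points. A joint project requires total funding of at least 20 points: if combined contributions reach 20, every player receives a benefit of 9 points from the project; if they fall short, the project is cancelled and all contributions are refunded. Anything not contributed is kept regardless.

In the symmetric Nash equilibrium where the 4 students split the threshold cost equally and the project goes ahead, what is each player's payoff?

63 points

Equal share of the threshold: 20/4 = 5.
At this profile no one gains by cutting their contribution: any cut drops the total below 20, the project is cancelled, contributions are refunded, and the deviator ends with 59, which is less than 59 − 5 + 9 = 63. Contributing more than 5 just wastes the excess. So contributing exactly 5 is a best response.
Each player's payoff: 59 − 5 + 9 = 63.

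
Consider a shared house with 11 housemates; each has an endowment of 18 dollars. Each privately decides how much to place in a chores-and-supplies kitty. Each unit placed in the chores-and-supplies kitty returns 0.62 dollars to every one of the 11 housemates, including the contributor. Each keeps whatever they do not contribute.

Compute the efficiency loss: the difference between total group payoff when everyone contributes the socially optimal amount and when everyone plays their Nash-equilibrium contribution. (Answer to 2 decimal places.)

1152.36 dollars

The private return per contributed unit is 0.62 < 1, so contributing 0 is dominant for every player. At the Nash equilibrium everyone keeps their 18, and the group total is 11 × 18 = 198.
Each contributed unit returns 6.820 to the group as a whole (0.62 to each of 11 players), which exceeds 1, so the social optimum is full contribution: group total = 6.820 × 198 = 1350.36.
Efficiency loss = 1350.36 − 198 = 1152.36.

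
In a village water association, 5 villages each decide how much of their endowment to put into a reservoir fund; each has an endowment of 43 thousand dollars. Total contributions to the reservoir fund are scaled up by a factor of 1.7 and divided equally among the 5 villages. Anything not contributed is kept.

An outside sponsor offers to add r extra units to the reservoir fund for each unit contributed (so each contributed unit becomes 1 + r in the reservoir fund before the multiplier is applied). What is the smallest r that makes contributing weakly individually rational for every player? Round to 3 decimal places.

With matching at rate r, one contributed unit becomes (1 + r) in the reservoir fund and returns 1.7 × (1 + r) / 5 to the contributor.
Setting this equal to 1: 1 + r = 5/1.7 = 2.9412.
So the minimum matching rate is r = 2.9412 − 1 = 1.941.

1.941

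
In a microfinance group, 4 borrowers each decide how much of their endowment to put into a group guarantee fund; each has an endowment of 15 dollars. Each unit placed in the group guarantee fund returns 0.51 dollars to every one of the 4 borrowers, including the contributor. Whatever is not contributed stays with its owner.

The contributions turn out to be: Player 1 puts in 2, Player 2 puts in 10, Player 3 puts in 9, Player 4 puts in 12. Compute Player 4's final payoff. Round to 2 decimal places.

19.83 dollars

Total contributed: 2 + 10 + 9 + 12 = 33.
Each receives 0.51 × 33 = 16.83 from the group guarantee fund.
Player 4 keeps 15 − 12 = 3, so Player 4's payoff is 3 + 16.83 = 19.83.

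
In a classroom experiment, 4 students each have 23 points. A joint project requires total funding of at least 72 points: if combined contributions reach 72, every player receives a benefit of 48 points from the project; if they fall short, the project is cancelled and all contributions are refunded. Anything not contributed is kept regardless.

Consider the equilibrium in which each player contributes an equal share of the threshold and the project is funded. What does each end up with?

Equal share of the threshold: 72/4 = 18.
At this profile no one gains by cutting their contribution: any cut drops the total below 72, the project is cancelled, contributions are refunded, and the deviator ends with 23, which is less than 23 − 18 + 48 = 53. Contributing more than 18 just wastes the excess. So contributing exactly 18 is a best response.
Each player's payoff: 23 − 18 + 48 = 53.

53 points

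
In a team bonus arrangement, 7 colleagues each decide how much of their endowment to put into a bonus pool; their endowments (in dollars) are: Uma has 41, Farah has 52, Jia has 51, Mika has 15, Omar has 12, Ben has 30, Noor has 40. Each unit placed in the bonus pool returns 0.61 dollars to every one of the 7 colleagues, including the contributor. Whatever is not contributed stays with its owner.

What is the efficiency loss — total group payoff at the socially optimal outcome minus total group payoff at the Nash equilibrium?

788.07 dollars

The private return per contributed unit is 0.61 < 1 for everyone, so the Nash equilibrium is zero contribution and the group total is Σ E_j = 41 + 52 + 51 + 15 + 12 + 30 + 40 = 241.
Each contributed unit returns 4.270 to the group, so the social optimum is full contribution by everyone: group total = 4.270 × 241 = 1029.07.
Efficiency loss = (4.270 − 1) × 241 = 788.07.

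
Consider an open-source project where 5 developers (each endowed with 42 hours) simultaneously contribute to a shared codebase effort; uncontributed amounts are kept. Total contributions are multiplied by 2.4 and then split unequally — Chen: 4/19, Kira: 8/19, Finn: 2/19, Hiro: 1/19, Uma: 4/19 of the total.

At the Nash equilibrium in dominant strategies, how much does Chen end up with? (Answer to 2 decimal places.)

Each unit j contributes comes back to j as 2.4 × (j's share), so j prefers to contribute only if that share exceeds 1/2.4 = 0.4167; otherwise keeping the unit dominates.
Kira alone (share 8/19) is above the threshold, contributing 42; the remaining 4 contribute 0. Total contributed: 42.
Chen keeps 42 and receives 2.4 × 42 × 4/19 = 21.22 from the shared codebase effort, for a payoff of 63.22.

63.22 hours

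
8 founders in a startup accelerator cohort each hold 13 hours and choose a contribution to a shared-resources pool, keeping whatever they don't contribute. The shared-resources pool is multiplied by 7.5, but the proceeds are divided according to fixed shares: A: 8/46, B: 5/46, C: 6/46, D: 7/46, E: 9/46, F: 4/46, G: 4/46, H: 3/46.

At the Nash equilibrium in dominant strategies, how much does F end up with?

38.43 hours

For player j, contributing a unit is worthwhile iff 7.5 × (j's share) ≥ 1, i.e. iff j's share is at least 0.1333.
A, D and E are above the threshold, contributing 13 each; the remaining 5 contribute 0. Total contributed: 39.
F keeps 13 and receives 7.5 × 39 × 4/46 = 25.43 from the shared-resources pool, for a payoff of 38.43.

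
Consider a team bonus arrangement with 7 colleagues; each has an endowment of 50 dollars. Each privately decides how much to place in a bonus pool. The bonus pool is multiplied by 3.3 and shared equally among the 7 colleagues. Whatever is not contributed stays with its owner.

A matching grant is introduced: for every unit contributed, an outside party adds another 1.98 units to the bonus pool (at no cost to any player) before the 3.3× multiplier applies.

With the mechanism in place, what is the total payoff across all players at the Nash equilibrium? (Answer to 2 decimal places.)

The effective private return per unit is now 3.3 × 2.98 / 7 = 1.4049 > 1, so every player's dominant strategy flips to full contribution.
So the Nash equilibrium is full contribution by all 7; the group earns 3.3 × 2.98 × 350 = 3441.90.

3441.90 dollars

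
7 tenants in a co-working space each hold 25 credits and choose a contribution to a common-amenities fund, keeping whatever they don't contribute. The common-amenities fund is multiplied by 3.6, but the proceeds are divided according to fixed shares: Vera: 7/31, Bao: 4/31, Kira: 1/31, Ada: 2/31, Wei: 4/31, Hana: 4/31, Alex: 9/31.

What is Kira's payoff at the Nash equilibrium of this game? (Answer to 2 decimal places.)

Player j's private return per contributed unit is 3.6 × (j's share). Contributing is weakly dominant for j when that share is at least 1/3.6 = 0.2778, and contributing 0 is dominant otherwise.
The only share above 0.2778 is Alex's 9/31, contributing 25; the remaining 6 contribute 0. Total contributed: 25.
Kira keeps 25 and receives 3.6 × 25 × 1/31 = 2.90 from the common-amenities fund, for a payoff of 27.90.

27.90 credits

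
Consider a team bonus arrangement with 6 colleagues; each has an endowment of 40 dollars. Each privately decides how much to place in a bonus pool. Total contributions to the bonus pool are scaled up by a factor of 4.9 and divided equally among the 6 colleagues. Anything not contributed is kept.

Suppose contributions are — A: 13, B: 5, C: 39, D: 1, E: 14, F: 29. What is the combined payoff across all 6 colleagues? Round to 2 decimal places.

633.90 dollars

Total contributed: 13 + 5 + 39 + 1 + 14 + 29 = 101; total kept: 6 × 40 − 101 = 139.
The bonus pool pays out 4.9 × 101 = 494.90 in aggregate.
Group total = 139 + 494.90 = 633.90.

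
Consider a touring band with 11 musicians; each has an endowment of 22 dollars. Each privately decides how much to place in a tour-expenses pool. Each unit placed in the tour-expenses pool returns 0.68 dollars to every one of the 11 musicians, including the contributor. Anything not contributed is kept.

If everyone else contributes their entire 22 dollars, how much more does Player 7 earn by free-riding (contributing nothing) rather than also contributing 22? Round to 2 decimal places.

Switching from a contribution of 22 to 0 lets Player 7 keep an extra 22 dollars, but lowers the tour-expenses pool by 22, which costs Player 7 their own share of that drop: 0.68 × 22 = 14.96.
Net gain = 22 − 14.96 = 7.04. The private return per contributed unit (0.68) is below 1, so free-riding is indeed the best response regardless of what the others do.

7.04 dollars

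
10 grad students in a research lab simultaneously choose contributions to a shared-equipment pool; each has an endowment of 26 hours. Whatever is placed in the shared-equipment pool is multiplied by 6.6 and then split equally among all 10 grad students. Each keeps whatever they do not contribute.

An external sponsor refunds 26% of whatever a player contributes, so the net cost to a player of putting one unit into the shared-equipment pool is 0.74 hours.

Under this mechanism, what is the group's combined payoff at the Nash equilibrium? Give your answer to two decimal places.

With the mechanism, a contributed unit returns (6.6/10) / 0.74 = 0.8919 per unit of net cost — still below 1 — so contributing 0 remains dominant for every player.
Everyone keeps their endowment and the group total is 10 × 26 = 260.

260.00 hours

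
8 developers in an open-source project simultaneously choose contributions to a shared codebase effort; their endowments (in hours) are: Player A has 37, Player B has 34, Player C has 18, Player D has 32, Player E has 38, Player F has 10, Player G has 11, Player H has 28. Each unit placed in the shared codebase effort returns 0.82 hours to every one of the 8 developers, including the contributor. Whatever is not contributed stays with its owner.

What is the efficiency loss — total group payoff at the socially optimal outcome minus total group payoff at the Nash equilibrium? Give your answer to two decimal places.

1156.48 hours

The private return per contributed unit is 0.82 < 1 for everyone, so the Nash equilibrium is zero contribution and the group total is Σ E_j = 37 + 34 + 18 + 32 + 38 + 10 + 11 + 28 = 208.
Each contributed unit returns 6.560 to the group, so the social optimum is full contribution by everyone: group total = 6.560 × 208 = 1364.48.
Efficiency loss = (6.560 − 1) × 208 = 1156.48.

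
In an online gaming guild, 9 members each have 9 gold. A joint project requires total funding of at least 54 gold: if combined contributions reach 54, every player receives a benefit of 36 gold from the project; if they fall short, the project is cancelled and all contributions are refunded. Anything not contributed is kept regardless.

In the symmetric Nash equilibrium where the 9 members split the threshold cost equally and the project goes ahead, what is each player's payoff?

39 gold

Equal share of the threshold: 54/9 = 6.
At this profile no one gains by cutting their contribution: any cut drops the total below 54, the project is cancelled, contributions are refunded, and the deviator ends with 9, which is less than 9 − 6 + 36 = 39. Contributing more than 6 just wastes the excess. So contributing exactly 6 is a best response.
Each player's payoff: 9 − 6 + 36 = 39.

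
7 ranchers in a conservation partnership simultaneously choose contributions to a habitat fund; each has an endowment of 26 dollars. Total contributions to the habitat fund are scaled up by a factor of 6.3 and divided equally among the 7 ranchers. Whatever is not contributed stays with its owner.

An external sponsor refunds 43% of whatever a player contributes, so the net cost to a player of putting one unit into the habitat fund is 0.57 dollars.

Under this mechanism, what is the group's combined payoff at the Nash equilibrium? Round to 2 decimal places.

1224.86 dollars

With the mechanism, a contributed unit returns (6.3/7) / 0.57 = 1.5789 per unit of net cost to the contributor — now above 1 — so contributing fully is weakly dominant for every player.
At the Nash equilibrium everyone contributes 26. Group total payoff = 7 × (26 × 0.43 + 6.3 × 26) = 1224.86.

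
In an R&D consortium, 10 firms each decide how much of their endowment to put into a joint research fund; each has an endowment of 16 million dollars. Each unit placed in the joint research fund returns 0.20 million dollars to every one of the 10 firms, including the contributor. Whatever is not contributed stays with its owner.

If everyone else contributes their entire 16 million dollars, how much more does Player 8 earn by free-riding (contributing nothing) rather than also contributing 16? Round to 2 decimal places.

Switching from a contribution of 16 to 0 lets Player 8 keep an extra 16 million dollars, but lowers the joint research fund by 16, which costs Player 8 their own share of that drop: 0.20 × 16 = 3.20.
Net gain = 16 − 3.20 = 12.80. The private return per contributed unit (0.20) is below 1, so free-riding is indeed the best response regardless of what the others do.

12.80 million dollars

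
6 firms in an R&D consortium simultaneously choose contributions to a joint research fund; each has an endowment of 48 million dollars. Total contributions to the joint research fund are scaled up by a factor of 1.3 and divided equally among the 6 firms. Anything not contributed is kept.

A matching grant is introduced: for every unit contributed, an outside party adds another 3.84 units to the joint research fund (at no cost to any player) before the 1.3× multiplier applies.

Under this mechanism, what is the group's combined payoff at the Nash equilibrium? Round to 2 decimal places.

1812.10 million dollars

Under the mechanism each unit contributed yields 1.3 × 4.84 / 6 = 1.0487 back to its contributor per unit of net cost, which exceeds 1, making full contribution the dominant choice for everyone.
So the Nash equilibrium is full contribution by all 6; the group earns 1.3 × 4.84 × 288 = 1812.10.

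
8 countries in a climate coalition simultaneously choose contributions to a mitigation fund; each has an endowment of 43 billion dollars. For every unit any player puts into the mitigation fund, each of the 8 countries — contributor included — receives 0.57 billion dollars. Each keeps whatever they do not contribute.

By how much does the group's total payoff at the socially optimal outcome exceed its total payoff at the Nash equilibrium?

1224.64 billion dollars

The private return per contributed unit is 0.57 < 1, so contributing 0 is dominant for every player. At the Nash equilibrium everyone keeps their 43, and the group total is 8 × 43 = 344.
Each contributed unit returns 4.560 to the group as a whole (0.57 to each of 8 players), which exceeds 1, so the social optimum is full contribution: group total = 4.560 × 344 = 1568.64.
Efficiency loss = 1568.64 − 344 = 1224.64.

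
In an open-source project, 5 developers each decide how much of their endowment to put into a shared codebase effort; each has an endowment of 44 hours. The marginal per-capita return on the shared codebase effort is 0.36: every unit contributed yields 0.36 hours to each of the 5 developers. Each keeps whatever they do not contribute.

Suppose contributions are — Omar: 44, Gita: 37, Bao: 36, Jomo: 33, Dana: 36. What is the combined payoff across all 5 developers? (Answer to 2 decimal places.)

Total contributed: 44 + 37 + 36 + 33 + 36 = 186; total kept: 5 × 44 − 186 = 34.
The shared codebase effort pays out 0.36 × 5 × 186 = 334.80 in aggregate.
Group total = 34 + 334.80 = 368.80.

368.80 hours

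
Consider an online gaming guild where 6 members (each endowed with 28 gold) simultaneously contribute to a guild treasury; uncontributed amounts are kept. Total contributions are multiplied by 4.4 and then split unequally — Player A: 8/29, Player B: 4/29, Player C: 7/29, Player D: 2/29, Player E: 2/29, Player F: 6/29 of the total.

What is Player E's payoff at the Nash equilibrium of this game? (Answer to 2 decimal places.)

Player j's private return per contributed unit is 4.4 × (j's share). Contributing is weakly dominant for j when that share is at least 1/4.4 = 0.2273, and contributing 0 is dominant otherwise.
Player A and Player C are above the threshold, contributing 28 each; the remaining 4 contribute 0. Total contributed: 56.
Player E keeps 28 and receives 4.4 × 56 × 2/29 = 16.99 from the guild treasury, for a payoff of 44.99.

44.99 gold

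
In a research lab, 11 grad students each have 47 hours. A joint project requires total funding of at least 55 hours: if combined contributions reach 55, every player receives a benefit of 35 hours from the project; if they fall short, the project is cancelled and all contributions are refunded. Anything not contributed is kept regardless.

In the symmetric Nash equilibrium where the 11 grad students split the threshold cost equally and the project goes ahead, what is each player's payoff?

Equal share of the threshold: 55/11 = 5.
At this profile no one gains by cutting their contribution: any cut drops the total below 55, the project is cancelled, contributions are refunded, and the deviator ends with 47, which is less than 47 − 5 + 35 = 77. Contributing more than 5 just wastes the excess. So contributing exactly 5 is a best response.
Each player's payoff: 47 − 5 + 35 = 77.

77 hours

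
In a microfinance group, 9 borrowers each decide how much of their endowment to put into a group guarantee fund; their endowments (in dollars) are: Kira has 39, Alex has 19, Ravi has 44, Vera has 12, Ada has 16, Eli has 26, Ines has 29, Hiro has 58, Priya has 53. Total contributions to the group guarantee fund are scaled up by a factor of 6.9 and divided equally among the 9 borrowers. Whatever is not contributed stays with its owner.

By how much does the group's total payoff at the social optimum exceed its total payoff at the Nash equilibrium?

1746.40 dollars

The private return per contributed unit is 6.9/9 = 0.7667 < 1 for every player regardless of endowment, so the Nash equilibrium is zero contribution and the group total is Σ E_j = 39 + 19 + 44 + 12 + 16 + 26 + 29 + 58 + 53 = 296.
Each contributed unit returns 6.900 to the group, so the social optimum is full contribution by everyone: group total = 6.900 × 296 = 2042.40.
Efficiency loss = (6.900 − 1) × 296 = 1746.40.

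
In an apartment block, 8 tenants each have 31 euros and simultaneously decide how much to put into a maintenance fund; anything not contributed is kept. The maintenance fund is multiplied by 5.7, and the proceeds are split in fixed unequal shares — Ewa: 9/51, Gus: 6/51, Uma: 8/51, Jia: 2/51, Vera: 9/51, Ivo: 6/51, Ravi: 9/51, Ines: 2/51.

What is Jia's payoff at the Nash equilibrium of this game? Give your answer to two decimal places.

Player j's private return per contributed unit is 5.7 × (j's share). Contributing is weakly dominant for j when that share is at least 1/5.7 = 0.1754, and contributing 0 is dominant otherwise.
Ewa, Vera and Ravi are above the threshold, contributing 31 each; the remaining 5 contribute 0. Total contributed: 93.
Jia keeps 31 and receives 5.7 × 93 × 2/51 = 20.79 from the maintenance fund, for a payoff of 51.79.

51.79 euros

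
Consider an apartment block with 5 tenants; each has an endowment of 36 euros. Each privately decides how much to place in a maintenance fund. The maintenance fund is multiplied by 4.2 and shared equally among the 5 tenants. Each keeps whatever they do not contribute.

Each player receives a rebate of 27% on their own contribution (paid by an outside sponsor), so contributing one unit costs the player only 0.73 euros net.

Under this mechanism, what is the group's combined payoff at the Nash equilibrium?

Under the mechanism each unit contributed yields (4.2/5) / 0.73 = 1.1507 back to its contributor per unit of net cost, which exceeds 1, making full contribution the dominant choice for everyone.
So the Nash equilibrium is full contribution by all 5; the group earns 5 × (36 × 0.27 + 4.2 × 36) = 804.60.

804.60 euros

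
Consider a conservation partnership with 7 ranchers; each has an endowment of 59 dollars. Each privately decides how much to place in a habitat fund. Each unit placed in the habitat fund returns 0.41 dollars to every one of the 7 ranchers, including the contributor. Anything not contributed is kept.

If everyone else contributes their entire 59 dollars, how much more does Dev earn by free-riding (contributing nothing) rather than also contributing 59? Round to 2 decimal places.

34.81 dollars

Switching from a contribution of 59 to 0 lets Dev keep an extra 59 dollars, but lowers the habitat fund by 59, which costs Dev their own share of that drop: 0.41 × 59 = 24.19.
Net gain = 59 − 24.19 = 34.81. The private return per contributed unit (0.41) is below 1, so free-riding is indeed the best response regardless of what the others do.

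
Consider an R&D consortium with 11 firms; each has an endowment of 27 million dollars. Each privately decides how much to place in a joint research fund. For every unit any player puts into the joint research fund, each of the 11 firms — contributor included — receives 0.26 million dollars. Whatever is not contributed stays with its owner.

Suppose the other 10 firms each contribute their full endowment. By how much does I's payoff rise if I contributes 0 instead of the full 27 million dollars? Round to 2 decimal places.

19.98 million dollars

Switching from a contribution of 27 to 0 lets I keep an extra 27 million dollars, but lowers the joint research fund by 27, which costs I their own share of that drop: 0.26 × 27 = 7.02.
Net gain = 27 − 7.02 = 19.98. The private return per contributed unit (0.26) is below 1, so free-riding is indeed the best response regardless of what the others do.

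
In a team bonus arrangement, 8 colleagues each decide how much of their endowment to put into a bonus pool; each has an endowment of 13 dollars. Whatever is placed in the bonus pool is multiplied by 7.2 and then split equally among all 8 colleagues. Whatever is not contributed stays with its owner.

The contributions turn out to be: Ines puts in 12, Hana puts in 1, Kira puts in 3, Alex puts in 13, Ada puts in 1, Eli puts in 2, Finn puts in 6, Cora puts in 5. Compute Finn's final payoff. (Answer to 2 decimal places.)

45.70 dollars

Total contributed: 12 + 1 + 3 + 13 + 1 + 2 + 6 + 5 = 43.
Each receives 7.2 × 43 / 8 = 38.70 from the bonus pool.
Finn keeps 13 − 6 = 7, so Finn's payoff is 7 + 38.70 = 45.70.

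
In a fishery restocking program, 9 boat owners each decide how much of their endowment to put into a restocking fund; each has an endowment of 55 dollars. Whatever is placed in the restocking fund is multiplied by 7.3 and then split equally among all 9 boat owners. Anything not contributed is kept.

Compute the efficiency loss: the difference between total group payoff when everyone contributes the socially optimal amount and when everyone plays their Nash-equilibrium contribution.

3118.50 dollars

Each contributed unit returns 7.3/9 = 0.8111 to its contributor — below 1 — so contributing 0 is dominant for every player. At the Nash equilibrium everyone keeps their 55, and the group total is 9 × 55 = 495.
Each contributed unit returns 7.300 to the group as a whole (0.8111 to each of 9 players), which exceeds 1, so the social optimum is full contribution: group total = 7.300 × 495 = 3613.50.
Efficiency loss = 3613.50 − 495 = 3118.50.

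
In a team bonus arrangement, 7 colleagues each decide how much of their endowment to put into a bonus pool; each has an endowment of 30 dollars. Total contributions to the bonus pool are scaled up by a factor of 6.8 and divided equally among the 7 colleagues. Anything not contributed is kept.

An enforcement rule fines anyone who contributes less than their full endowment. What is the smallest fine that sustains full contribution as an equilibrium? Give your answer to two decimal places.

Given the others contribute fully, the best deviation is to contribute 0 (any partial contribution still incurs the fine and gives up units whose private return 0.9714 is below 1).
Deviating from 30 to 0 saves 30 dollars but forfeits the deviator's share of the drop in the bonus pool: 6.8/7 × 30 = 29.14.
So the deviation gain is 30 − 29.14 = 0.86, and the fine must be at least 0.86 dollars to wipe it out.

0.86 dollars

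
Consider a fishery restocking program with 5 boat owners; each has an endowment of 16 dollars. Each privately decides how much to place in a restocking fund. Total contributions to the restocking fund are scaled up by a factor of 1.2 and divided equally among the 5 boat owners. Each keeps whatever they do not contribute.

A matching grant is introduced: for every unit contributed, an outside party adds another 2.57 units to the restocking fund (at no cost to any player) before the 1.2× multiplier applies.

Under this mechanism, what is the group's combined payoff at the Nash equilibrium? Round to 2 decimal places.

The effective private return is 1.2 × 3.57 / 5 = 0.8568, which is still under 1, so the mechanism doesn't change anyone's dominant strategy: zero contribution.
At the Nash equilibrium no one contributes; group total payoff = 5 × 16 = 80.

80.00 dollars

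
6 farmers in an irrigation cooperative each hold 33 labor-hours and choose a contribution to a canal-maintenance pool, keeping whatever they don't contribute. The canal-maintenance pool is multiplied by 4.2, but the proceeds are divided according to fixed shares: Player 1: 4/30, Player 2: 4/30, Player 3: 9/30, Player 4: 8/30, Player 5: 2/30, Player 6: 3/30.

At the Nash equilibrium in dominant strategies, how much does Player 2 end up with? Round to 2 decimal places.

69.96 labor-hours

For player j, contributing a unit is worthwhile iff 4.2 × (j's share) ≥ 1, i.e. iff j's share is at least 0.2381.
Player 3 and Player 4 are above the threshold, contributing 33 each; the remaining 4 contribute 0. Total contributed: 66.
Player 2 keeps 33 and receives 4.2 × 66 × 4/30 = 36.96 from the canal-maintenance pool, for a payoff of 69.96.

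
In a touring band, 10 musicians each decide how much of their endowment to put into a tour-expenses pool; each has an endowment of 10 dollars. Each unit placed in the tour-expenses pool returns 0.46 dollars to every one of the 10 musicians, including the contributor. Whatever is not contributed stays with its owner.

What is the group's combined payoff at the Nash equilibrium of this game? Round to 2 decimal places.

100.00 dollars

The private return per contributed unit is 0.46 < 1, so contributing 0 is dominant for every player. At the Nash equilibrium everyone keeps their 10, and the group total is 10 × 10 = 100.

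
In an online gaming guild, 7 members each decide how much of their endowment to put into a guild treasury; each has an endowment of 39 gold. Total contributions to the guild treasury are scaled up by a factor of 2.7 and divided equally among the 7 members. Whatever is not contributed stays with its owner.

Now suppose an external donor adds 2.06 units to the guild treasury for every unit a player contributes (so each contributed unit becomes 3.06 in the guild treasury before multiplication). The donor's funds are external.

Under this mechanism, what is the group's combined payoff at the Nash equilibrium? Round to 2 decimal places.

The effective private return per unit is now 2.7 × 3.06 / 7 = 1.1803 > 1, so every player's dominant strategy flips to full contribution.
At the Nash equilibrium everyone contributes 39. Group total payoff = 2.7 × 3.06 × 273 = 2255.53.

2255.53 gold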